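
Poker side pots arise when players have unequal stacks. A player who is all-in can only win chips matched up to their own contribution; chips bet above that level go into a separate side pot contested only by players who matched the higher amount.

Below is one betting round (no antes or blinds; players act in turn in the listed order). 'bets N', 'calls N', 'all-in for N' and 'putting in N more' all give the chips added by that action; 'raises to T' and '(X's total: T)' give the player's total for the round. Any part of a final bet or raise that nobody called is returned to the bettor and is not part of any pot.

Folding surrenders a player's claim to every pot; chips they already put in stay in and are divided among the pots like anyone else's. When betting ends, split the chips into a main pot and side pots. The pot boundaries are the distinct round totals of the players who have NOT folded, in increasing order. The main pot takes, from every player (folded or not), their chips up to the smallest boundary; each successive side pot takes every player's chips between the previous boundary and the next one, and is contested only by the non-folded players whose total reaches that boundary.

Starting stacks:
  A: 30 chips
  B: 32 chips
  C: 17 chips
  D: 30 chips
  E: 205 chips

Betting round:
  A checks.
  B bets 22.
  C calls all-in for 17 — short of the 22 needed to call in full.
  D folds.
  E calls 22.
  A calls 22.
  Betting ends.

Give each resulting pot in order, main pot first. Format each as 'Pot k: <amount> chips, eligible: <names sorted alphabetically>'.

Contributions: A=22, B=22, C=17, E=22
Folded: D
Pot levels (distinct totals of non-folded players): 17, 22
Layer 1-17: 17 each from A, B, C, E = 17*4 = 68 chips; eligible A, B, C, E
Layer 18-22: 5 each from A, B, E = 5*3 = 15 chips; eligible A, B, E

Pot 1: 68 chips, eligible: A, B, C, E
Pot 2: 15 chips, eligible: A, B, E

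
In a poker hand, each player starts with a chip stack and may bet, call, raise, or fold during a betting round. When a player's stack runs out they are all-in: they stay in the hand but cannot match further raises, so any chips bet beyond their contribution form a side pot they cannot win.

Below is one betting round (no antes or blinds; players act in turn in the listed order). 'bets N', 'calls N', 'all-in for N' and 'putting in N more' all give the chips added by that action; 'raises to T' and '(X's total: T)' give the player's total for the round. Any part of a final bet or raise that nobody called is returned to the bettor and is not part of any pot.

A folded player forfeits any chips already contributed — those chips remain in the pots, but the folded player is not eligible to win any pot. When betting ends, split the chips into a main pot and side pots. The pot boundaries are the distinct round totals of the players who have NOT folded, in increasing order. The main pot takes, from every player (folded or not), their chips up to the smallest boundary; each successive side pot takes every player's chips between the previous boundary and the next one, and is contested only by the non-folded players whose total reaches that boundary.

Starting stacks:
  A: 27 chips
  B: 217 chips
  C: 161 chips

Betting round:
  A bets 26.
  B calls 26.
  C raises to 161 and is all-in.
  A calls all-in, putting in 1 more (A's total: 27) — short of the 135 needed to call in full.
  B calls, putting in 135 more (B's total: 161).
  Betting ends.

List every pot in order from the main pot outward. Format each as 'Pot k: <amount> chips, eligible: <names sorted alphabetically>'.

Pot 1: 81 chips, eligible: A, B, C
Pot 2: 268 chips, eligible: B, C

Derivation:
Contributions: A=27, B=161, C=161
Pot levels (distinct totals of non-folded players): 27, 161
Layer 1-27: 27 each from A, B, C = 27*3 = 81 chips; eligible A, B, C
Layer 28-161: 134 each from B, C = 134*2 = 268 chips; eligible B, C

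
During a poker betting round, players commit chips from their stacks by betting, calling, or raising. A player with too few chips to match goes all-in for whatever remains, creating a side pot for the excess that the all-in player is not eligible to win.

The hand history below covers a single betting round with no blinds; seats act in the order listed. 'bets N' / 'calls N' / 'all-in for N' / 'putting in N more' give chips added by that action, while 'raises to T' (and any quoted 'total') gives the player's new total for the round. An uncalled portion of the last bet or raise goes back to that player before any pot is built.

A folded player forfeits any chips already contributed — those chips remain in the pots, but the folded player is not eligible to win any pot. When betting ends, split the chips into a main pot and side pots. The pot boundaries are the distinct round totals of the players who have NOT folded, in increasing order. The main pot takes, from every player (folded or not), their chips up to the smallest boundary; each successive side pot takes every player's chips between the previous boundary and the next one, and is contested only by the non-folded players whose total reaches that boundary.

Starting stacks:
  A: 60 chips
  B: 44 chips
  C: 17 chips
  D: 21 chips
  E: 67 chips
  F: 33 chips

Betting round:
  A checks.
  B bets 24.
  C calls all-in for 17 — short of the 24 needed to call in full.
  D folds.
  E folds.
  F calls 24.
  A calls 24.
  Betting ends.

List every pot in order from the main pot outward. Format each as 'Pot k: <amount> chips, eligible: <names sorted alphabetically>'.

Contributions: A=24, B=24, C=17, F=24
Folded: D, E
Pot levels (distinct totals of non-folded players): 17, 24
Layer 1-17: 17 each from A, B, C, F = 17*4 = 68 chips; eligible A, B, C, F
Layer 18-24: 7 each from A, B, F = 7*3 = 21 chips; eligible A, B, F

Pot 1: 68 chips, eligible: A, B, C, F
Pot 2: 21 chips, eligible: A, B, F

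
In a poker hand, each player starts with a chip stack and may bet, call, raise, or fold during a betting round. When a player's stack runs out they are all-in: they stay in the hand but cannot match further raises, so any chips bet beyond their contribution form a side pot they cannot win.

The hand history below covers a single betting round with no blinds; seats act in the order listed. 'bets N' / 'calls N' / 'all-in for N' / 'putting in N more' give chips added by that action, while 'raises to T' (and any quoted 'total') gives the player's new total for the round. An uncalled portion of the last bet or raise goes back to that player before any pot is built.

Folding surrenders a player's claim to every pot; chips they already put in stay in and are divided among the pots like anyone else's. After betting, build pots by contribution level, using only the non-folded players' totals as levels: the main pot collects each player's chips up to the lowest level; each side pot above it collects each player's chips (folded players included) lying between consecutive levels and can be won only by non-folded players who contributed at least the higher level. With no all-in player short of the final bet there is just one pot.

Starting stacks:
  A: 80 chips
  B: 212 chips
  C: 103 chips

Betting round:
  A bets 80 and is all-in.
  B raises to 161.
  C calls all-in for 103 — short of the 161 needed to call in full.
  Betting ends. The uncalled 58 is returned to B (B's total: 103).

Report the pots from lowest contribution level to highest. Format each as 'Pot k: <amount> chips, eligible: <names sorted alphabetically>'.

Contributions (after 58 returned to B): A=80, B=103, C=103
Pot levels (distinct totals of non-folded players): 80, 103
Layer 1-80: 80 each from A, B, C = 80*3 = 240 chips; eligible A, B, C
Layer 81-103: 23 each from B, C = 23*2 = 46 chips; eligible B, C

Pot 1: 240 chips, eligible: A, B, C
Pot 2: 46 chips, eligible: B, C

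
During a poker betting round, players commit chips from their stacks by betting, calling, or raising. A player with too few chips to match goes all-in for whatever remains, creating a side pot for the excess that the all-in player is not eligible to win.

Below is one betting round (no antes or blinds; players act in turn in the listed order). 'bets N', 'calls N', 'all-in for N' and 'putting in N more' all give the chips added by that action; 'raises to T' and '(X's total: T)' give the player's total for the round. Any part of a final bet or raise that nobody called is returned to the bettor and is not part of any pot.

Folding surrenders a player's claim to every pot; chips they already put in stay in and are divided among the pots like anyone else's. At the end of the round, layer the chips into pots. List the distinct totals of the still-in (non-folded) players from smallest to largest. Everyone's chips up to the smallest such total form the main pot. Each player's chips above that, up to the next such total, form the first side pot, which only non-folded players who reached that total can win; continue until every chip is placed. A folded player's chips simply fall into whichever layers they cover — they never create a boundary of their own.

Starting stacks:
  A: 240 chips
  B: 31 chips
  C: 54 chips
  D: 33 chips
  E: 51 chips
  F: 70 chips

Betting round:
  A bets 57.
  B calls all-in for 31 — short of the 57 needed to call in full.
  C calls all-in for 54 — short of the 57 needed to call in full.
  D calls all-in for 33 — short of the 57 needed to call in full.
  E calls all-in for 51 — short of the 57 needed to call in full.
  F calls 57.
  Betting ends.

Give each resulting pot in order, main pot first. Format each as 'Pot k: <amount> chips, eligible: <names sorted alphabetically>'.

Contributions: A=57, B=31, C=54, D=33, E=51, F=57
Pot levels (distinct totals of non-folded players): 31, 33, 51, 54, 57
Layer 1-31: 31 each from A, B, C, D, E, F = 31*6 = 186 chips; eligible A, B, C, D, E, F
Layer 32-33: 2 each from A, C, D, E, F = 2*5 = 10 chips; eligible A, C, D, E, F
Layer 34-51: 18 each from A, C, E, F = 18*4 = 72 chips; eligible A, C, E, F
Layer 52-54: 3 each from A, C, F = 3*3 = 9 chips; eligible A, C, F
Layer 55-57: 3 each from A, F = 3*2 = 6 chips; eligible A, F

Pot 1: 186 chips, eligible: A, B, C, D, E, F
Pot 2: 10 chips, eligible: A, C, D, E, F
Pot 3: 72 chips, eligible: A, C, E, F
Pot 4: 9 chips, eligible: A, C, F
Pot 5: 6 chips, eligible: A, F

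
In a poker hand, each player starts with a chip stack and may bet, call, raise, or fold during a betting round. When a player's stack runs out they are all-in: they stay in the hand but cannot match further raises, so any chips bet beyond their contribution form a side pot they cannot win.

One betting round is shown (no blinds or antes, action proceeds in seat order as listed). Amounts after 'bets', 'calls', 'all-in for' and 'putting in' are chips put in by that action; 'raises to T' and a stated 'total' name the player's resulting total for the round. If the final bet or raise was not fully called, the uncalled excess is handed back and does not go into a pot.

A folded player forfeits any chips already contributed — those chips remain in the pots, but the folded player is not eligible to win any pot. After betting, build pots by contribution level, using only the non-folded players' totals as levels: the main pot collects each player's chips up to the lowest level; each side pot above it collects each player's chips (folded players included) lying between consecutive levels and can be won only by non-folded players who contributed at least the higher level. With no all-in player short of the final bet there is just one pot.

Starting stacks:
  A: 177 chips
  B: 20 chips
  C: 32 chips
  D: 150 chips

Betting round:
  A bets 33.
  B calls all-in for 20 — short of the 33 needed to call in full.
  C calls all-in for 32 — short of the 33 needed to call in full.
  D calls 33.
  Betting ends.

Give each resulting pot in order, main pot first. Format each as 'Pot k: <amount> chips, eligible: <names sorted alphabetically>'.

Pot 1: 80 chips, eligible: A, B, C, D
Pot 2: 36 chips, eligible: A, C, D
Pot 3: 2 chips, eligible: A, D

Derivation:
Contributions: A=33, B=20, C=32, D=33
Pot levels (distinct totals of non-folded players): 20, 32, 33
Layer 1-20: 20 each from A, B, C, D = 20*4 = 80 chips; eligible A, B, C, D
Layer 21-32: 12 each from A, C, D = 12*3 = 36 chips; eligible A, C, D
Layer 33-33: 1 each from A, D = 1*2 = 2 chips; eligible A, D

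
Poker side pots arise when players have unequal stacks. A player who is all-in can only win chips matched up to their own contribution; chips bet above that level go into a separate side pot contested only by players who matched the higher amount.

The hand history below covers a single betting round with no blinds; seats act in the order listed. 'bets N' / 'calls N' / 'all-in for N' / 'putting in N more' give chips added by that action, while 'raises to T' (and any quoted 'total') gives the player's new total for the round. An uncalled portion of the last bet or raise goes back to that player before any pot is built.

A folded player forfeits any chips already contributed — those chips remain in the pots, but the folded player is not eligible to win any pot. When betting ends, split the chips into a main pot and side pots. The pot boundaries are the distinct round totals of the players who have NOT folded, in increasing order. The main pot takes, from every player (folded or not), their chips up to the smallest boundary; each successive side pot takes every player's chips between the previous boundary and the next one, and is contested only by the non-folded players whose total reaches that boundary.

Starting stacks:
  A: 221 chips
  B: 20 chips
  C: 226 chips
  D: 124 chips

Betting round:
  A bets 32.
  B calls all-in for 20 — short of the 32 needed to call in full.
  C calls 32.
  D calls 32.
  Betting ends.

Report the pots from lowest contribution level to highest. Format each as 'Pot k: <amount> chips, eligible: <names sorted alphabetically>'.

Contributions: A=32, B=20, C=32, D=32
Pot levels (distinct totals of non-folded players): 20, 32
Layer 1-20: 20 each from A, B, C, D = 20*4 = 80 chips; eligible A, B, C, D
Layer 21-32: 12 each from A, C, D = 12*3 = 36 chips; eligible A, C, D

Pot 1: 80 chips, eligible: A, B, C, D
Pot 2: 36 chips, eligible: A, C, D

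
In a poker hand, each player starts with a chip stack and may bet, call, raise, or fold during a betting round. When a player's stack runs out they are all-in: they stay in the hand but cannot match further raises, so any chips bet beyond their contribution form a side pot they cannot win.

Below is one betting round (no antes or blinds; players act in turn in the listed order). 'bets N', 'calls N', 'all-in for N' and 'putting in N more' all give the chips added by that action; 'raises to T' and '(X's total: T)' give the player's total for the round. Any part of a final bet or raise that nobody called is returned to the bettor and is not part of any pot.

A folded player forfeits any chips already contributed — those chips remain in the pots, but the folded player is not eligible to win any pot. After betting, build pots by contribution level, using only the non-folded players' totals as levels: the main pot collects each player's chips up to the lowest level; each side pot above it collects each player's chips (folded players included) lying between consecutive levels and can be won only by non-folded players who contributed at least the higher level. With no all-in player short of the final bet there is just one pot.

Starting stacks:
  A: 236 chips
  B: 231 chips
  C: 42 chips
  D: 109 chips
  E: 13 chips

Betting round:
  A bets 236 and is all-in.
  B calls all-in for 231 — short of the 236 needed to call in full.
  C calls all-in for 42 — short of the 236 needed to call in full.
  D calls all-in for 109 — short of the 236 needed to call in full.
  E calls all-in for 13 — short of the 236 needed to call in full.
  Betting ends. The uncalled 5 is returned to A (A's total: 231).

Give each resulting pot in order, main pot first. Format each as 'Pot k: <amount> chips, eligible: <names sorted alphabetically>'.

Contributions (after 5 returned to A): A=231, B=231, C=42, D=109, E=13
Pot levels (distinct totals of non-folded players): 13, 42, 109, 231
Layer 1-13: 13 each from A, B, C, D, E = 13*5 = 65 chips; eligible A, B, C, D, E
Layer 14-42: 29 each from A, B, C, D = 29*4 = 116 chips; eligible A, B, C, D
Layer 43-109: 67 each from A, B, D = 67*3 = 201 chips; eligible A, B, D
Layer 110-231: 122 each from A, B = 122*2 = 244 chips; eligible A, B

Pot 1: 65 chips, eligible: A, B, C, D, E
Pot 2: 116 chips, eligible: A, B, C, D
Pot 3: 201 chips, eligible: A, B, D
Pot 4: 244 chips, eligible: A, B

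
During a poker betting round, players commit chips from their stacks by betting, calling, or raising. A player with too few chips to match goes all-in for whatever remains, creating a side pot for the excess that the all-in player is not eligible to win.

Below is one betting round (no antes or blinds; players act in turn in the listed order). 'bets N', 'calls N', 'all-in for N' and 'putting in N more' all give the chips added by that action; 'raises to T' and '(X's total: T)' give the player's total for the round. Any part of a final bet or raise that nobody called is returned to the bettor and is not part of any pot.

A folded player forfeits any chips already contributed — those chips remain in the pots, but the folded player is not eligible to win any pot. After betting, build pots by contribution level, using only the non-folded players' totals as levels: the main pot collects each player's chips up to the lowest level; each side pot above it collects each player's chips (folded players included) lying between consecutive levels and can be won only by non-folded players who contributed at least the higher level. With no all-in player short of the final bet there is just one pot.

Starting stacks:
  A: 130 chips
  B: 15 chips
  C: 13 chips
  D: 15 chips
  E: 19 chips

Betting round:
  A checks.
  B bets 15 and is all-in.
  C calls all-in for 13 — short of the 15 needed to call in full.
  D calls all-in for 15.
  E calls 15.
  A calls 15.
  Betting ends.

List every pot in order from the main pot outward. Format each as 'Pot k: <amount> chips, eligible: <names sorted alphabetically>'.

Pot 1: 65 chips, eligible: A, B, C, D, E
Pot 2: 8 chips, eligible: A, B, D, E

Derivation:
Contributions: A=15, B=15, C=13, D=15, E=15
Pot levels (distinct totals of non-folded players): 13, 15
Layer 1-13: 13 each from A, B, C, D, E = 13*5 = 65 chips; eligible A, B, C, D, E
Layer 14-15: 2 each from A, B, D, E = 2*4 = 8 chips; eligible A, B, D, E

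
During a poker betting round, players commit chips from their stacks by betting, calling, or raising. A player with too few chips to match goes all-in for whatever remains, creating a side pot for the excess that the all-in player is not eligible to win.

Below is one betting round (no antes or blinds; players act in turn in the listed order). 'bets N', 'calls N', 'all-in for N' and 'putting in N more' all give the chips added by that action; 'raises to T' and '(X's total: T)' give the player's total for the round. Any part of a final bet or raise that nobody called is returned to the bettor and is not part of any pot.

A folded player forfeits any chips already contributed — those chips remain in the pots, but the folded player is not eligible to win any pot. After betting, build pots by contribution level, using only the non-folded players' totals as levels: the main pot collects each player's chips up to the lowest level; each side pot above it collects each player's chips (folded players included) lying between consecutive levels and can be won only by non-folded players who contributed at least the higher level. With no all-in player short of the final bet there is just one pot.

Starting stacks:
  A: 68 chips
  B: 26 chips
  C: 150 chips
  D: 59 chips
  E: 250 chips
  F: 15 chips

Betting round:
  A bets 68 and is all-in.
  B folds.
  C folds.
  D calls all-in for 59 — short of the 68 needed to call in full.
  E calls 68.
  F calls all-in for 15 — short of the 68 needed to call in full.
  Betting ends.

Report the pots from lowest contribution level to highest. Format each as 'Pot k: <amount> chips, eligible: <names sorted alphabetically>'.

Pot 1: 60 chips, eligible: A, D, E, F
Pot 2: 132 chips, eligible: A, D, E
Pot 3: 18 chips, eligible: A, E

Derivation:
Contributions: A=68, D=59, E=68, F=15
Folded: B, C
Pot levels (distinct totals of non-folded players): 15, 59, 68
Layer 1-15: 15 each from A, D, E, F = 15*4 = 60 chips; eligible A, D, E, F
Layer 16-59: 44 each from A, D, E = 44*3 = 132 chips; eligible A, D, E
Layer 60-68: 9 each from A, E = 9*2 = 18 chips; eligible A, E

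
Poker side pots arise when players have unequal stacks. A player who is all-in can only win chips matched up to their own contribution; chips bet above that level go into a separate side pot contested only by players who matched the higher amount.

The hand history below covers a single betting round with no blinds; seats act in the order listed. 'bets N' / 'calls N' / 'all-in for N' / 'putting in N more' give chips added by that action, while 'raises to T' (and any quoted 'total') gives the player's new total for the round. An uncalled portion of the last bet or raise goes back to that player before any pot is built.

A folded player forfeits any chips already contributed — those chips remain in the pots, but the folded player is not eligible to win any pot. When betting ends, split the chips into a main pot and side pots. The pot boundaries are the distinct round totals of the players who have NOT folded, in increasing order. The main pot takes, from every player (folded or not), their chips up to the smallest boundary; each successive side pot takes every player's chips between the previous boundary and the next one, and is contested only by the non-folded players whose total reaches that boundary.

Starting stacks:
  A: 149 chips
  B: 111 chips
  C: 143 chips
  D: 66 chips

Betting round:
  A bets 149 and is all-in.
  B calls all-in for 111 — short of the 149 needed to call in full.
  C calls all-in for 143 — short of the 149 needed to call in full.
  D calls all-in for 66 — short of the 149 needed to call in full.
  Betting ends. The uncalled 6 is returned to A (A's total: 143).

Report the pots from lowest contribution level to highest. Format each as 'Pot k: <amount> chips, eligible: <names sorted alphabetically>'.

Pot 1: 264 chips, eligible: A, B, C, D
Pot 2: 135 chips, eligible: A, B, C
Pot 3: 64 chips, eligible: A, C

Derivation:
Contributions (after 6 returned to A): A=143, B=111, C=143, D=66
Pot levels (distinct totals of non-folded players): 66, 111, 143
Layer 1-66: 66 each from A, B, C, D = 66*4 = 264 chips; eligible A, B, C, D
Layer 67-111: 45 each from A, B, C = 45*3 = 135 chips; eligible A, B, C
Layer 112-143: 32 each from A, C = 32*2 = 64 chips; eligible A, C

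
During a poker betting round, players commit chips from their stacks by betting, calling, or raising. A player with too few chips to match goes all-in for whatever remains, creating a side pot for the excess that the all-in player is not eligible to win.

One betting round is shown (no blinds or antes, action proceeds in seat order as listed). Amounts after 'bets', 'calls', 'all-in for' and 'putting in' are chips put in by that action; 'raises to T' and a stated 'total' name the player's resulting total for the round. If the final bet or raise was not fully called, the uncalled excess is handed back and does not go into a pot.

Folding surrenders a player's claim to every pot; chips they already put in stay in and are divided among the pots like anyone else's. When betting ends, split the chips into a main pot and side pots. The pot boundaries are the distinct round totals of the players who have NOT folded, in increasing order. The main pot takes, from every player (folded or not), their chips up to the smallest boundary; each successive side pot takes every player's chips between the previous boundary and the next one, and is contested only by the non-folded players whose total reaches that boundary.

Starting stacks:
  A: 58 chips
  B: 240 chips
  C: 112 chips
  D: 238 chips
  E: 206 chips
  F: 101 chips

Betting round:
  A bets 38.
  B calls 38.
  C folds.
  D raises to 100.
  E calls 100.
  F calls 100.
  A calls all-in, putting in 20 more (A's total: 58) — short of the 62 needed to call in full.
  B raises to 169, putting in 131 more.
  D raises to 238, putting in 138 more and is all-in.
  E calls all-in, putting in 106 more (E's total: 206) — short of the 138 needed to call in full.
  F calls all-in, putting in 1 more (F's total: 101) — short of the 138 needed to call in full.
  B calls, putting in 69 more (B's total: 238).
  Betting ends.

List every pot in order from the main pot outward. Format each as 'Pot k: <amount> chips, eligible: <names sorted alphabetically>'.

Pot 1: 290 chips, eligible: A, B, D, E, F
Pot 2: 172 chips, eligible: B, D, E, F
Pot 3: 315 chips, eligible: B, D, E
Pot 4: 64 chips, eligible: B, D

Derivation:
Contributions: A=58, B=238, D=238, E=206, F=101
Folded: C
Pot levels (distinct totals of non-folded players): 58, 101, 206, 238
Layer 1-58: 58 each from A, B, D, E, F = 58*5 = 290 chips; eligible A, B, D, E, F
Layer 59-101: 43 each from B, D, E, F = 43*4 = 172 chips; eligible B, D, E, F
Layer 102-206: 105 each from B, D, E = 105*3 = 315 chips; eligible B, D, E
Layer 207-238: 32 each from B, D = 32*2 = 64 chips; eligible B, D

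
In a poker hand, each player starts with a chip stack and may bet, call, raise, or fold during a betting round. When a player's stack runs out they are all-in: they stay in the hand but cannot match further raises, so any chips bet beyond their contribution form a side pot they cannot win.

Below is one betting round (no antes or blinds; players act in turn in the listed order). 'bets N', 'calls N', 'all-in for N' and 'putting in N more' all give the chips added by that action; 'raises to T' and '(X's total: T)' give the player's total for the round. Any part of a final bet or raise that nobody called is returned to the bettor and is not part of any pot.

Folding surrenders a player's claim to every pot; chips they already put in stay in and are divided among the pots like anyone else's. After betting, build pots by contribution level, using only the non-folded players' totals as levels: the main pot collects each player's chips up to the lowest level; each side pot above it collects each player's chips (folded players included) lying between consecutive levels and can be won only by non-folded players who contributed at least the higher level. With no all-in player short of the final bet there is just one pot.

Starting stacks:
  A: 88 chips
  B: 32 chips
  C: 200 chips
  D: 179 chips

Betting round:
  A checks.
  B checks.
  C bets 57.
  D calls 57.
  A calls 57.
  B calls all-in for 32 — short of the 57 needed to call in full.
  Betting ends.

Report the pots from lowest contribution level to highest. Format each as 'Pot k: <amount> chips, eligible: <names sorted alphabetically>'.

Contributions: A=57, B=32, C=57, D=57
Pot levels (distinct totals of non-folded players): 32, 57
Layer 1-32: 32 each from A, B, C, D = 32*4 = 128 chips; eligible A, B, C, D
Layer 33-57: 25 each from A, C, D = 25*3 = 75 chips; eligible A, C, D

Pot 1: 128 chips, eligible: A, B, C, D
Pot 2: 75 chips, eligible: A, C, D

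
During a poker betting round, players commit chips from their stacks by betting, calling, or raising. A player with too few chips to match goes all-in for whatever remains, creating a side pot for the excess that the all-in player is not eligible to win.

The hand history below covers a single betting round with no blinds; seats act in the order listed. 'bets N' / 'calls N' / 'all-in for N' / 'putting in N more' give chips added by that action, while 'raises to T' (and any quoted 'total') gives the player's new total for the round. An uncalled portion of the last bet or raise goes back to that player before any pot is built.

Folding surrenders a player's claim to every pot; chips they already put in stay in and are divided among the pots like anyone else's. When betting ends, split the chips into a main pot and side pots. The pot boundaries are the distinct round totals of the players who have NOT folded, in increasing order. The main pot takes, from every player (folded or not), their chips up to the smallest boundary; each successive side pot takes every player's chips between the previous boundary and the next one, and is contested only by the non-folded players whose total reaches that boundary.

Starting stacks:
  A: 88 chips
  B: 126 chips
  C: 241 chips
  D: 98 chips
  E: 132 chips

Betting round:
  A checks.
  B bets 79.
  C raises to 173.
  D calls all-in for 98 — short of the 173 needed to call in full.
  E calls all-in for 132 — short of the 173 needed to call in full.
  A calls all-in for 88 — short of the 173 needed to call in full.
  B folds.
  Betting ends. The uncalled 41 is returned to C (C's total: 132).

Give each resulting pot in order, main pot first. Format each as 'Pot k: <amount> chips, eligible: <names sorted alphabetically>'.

Contributions (after 41 returned to C): A=88, B=79, C=132, D=98, E=132
Folded: B
Pot levels (distinct totals of non-folded players): 88, 98, 132
Layer 1-88: A 88 + B 79 + C 88 + D 88 + E 88 = 431 chips; eligible A, C, D, E
Layer 89-98: 10 each from C, D, E = 10*3 = 30 chips; eligible C, D, E
Layer 99-132: 34 each from C, E = 34*2 = 68 chips; eligible C, E

Pot 1: 431 chips, eligible: A, C, D, E
Pot 2: 30 chips, eligible: C, D, E
Pot 3: 68 chips, eligible: C, E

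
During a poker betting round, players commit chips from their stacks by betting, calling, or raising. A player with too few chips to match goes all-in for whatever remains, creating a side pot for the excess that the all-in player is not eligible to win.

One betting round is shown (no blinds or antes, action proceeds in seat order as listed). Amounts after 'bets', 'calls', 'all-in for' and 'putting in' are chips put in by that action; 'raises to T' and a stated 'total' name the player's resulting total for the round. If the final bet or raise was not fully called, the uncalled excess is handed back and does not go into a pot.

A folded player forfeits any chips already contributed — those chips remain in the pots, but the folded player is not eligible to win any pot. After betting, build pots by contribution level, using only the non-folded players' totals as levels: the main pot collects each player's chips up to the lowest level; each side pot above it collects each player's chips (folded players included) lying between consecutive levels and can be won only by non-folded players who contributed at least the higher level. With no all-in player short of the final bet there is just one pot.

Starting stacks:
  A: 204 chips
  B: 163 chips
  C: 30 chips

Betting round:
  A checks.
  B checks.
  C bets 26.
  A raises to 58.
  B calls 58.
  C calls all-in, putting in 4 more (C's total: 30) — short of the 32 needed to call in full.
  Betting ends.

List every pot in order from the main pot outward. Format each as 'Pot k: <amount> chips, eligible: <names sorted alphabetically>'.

Pot 1: 90 chips, eligible: A, B, C
Pot 2: 56 chips, eligible: A, B

Derivation:
Contributions: A=58, B=58, C=30
Pot levels (distinct totals of non-folded players): 30, 58
Layer 1-30: 30 each from A, B, C = 30*3 = 90 chips; eligible A, B, C
Layer 31-58: 28 each from A, B = 28*2 = 56 chips; eligible A, B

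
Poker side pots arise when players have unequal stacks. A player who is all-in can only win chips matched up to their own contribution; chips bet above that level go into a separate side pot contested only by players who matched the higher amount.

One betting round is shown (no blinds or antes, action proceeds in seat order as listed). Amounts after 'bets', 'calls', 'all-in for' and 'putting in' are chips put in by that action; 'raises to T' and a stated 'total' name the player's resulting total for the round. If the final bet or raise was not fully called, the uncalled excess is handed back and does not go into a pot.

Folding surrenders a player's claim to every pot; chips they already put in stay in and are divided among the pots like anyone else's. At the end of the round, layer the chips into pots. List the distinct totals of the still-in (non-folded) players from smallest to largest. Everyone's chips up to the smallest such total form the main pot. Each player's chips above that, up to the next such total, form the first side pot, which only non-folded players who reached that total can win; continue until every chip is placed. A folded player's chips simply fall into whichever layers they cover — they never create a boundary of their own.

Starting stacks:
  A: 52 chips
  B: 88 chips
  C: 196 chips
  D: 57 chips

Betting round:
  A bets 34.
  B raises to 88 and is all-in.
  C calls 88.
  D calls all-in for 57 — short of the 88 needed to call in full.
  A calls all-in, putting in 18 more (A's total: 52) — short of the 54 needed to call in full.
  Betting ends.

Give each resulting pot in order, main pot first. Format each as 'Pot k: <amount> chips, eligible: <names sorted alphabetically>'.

Pot 1: 208 chips, eligible: A, B, C, D
Pot 2: 15 chips, eligible: B, C, D
Pot 3: 62 chips, eligible: B, C

Derivation:
Contributions: A=52, B=88, C=88, D=57
Pot levels (distinct totals of non-folded players): 52, 57, 88
Layer 1-52: 52 each from A, B, C, D = 52*4 = 208 chips; eligible A, B, C, D
Layer 53-57: 5 each from B, C, D = 5*3 = 15 chips; eligible B, C, D
Layer 58-88: 31 each from B, C = 31*2 = 62 chips; eligible B, C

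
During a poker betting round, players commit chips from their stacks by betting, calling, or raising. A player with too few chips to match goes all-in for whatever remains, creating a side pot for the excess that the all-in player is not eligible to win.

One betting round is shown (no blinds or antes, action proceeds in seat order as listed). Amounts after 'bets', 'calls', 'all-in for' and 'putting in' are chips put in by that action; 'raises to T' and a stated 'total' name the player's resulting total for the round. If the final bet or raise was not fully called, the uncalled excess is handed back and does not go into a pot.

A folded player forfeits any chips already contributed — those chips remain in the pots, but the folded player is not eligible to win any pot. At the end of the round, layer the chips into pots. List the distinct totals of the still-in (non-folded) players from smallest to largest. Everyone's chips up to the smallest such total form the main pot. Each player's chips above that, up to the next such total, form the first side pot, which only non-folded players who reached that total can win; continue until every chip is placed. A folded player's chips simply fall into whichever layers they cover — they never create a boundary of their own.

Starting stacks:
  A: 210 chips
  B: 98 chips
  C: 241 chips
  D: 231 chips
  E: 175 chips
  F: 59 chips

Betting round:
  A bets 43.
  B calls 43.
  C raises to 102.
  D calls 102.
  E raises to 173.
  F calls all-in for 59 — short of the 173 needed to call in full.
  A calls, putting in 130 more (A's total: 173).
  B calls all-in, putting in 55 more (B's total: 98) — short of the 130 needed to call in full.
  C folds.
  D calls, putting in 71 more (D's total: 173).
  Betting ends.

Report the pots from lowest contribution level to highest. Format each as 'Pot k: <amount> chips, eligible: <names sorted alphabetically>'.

Contributions: A=173, B=98, C=102, D=173, E=173, F=59
Folded: C
Pot levels (distinct totals of non-folded players): 59, 98, 173
Layer 1-59: 59 each from A, B, C, D, E, F = 59*6 = 354 chips; eligible A, B, D, E, F
Layer 60-98: 39 each from A, B, C, D, E = 39*5 = 195 chips; eligible A, B, D, E
Layer 99-173: A 75 + C 4 + D 75 + E 75 = 229 chips; eligible A, D, E

Pot 1: 354 chips, eligible: A, B, D, E, F
Pot 2: 195 chips, eligible: A, B, D, E
Pot 3: 229 chips, eligible: A, D, E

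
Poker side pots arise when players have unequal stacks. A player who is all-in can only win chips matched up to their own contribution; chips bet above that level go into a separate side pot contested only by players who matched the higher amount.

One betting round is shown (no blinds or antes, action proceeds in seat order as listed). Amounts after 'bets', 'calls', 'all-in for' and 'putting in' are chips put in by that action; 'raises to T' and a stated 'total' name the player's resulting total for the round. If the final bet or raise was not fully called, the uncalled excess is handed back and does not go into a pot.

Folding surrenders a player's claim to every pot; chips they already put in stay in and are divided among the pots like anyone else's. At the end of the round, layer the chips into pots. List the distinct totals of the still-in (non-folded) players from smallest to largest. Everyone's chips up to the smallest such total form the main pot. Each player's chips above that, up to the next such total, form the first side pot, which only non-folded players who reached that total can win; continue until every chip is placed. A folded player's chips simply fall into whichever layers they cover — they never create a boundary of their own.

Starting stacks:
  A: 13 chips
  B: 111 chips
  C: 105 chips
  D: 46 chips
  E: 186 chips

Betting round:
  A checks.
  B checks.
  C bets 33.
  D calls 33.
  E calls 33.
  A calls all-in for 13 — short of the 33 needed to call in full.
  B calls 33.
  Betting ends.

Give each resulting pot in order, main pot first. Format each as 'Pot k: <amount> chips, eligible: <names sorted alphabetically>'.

Pot 1: 65 chips, eligible: A, B, C, D, E
Pot 2: 80 chips, eligible: B, C, D, E

Derivation:
Contributions: A=13, B=33, C=33, D=33, E=33
Pot levels (distinct totals of non-folded players): 13, 33
Layer 1-13: 13 each from A, B, C, D, E = 13*5 = 65 chips; eligible A, B, C, D, E
Layer 14-33: 20 each from B, C, D, E = 20*4 = 80 chips; eligible B, C, D, E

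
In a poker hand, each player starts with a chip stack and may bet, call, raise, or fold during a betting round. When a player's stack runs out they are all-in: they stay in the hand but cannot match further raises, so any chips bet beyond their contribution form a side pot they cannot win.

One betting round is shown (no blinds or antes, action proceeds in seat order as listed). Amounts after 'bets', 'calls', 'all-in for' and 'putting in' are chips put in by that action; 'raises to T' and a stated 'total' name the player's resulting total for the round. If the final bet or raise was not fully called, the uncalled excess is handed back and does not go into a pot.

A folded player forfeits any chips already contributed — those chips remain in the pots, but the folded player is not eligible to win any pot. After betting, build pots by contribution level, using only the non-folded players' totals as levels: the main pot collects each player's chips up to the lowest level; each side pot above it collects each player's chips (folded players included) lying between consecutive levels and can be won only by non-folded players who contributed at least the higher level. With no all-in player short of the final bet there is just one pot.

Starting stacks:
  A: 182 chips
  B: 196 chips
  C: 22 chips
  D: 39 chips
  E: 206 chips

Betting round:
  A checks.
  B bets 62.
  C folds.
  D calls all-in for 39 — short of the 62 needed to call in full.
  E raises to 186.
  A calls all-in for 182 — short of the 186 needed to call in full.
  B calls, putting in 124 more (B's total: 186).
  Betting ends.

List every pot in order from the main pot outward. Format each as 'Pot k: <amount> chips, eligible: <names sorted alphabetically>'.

Pot 1: 156 chips, eligible: A, B, D, E
Pot 2: 429 chips, eligible: A, B, E
Pot 3: 8 chips, eligible: B, E

Derivation:
Contributions: A=182, B=186, D=39, E=186
Folded: C
Pot levels (distinct totals of non-folded players): 39, 182, 186
Layer 1-39: 39 each from A, B, D, E = 39*4 = 156 chips; eligible A, B, D, E
Layer 40-182: 143 each from A, B, E = 143*3 = 429 chips; eligible A, B, E
Layer 183-186: 4 each from B, E = 4*2 = 8 chips; eligible B, E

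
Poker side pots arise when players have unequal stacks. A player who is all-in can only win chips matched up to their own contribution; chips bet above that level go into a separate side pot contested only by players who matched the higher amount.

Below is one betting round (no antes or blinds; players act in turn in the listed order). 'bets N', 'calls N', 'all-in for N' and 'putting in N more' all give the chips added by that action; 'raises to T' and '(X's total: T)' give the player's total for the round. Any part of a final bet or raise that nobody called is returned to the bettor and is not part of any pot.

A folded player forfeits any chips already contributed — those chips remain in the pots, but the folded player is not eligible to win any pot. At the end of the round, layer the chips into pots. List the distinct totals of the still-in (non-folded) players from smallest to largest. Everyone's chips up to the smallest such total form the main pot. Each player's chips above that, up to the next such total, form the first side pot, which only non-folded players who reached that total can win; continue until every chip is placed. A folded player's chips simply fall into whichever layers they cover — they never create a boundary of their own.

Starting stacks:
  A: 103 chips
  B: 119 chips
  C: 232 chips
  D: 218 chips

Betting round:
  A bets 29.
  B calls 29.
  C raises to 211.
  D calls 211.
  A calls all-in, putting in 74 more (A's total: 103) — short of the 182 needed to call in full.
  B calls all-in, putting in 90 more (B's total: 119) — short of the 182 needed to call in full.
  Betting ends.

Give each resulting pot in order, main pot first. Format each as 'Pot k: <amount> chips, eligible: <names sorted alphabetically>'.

Contributions: A=103, B=119, C=211, D=211
Pot levels (distinct totals of non-folded players): 103, 119, 211
Layer 1-103: 103 each from A, B, C, D = 103*4 = 412 chips; eligible A, B, C, D
Layer 104-119: 16 each from B, C, D = 16*3 = 48 chips; eligible B, C, D
Layer 120-211: 92 each from C, D = 92*2 = 184 chips; eligible C, D

Pot 1: 412 chips, eligible: A, B, C, D
Pot 2: 48 chips, eligible: B, C, D
Pot 3: 184 chips, eligible: C, D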